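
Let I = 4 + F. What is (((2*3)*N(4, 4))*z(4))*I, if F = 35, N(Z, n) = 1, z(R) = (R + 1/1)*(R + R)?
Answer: 9360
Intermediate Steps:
z(R) = 2*R*(1 + R) (z(R) = (R + 1)*(2*R) = (1 + R)*(2*R) = 2*R*(1 + R))
I = 39 (I = 4 + 35 = 39)
(((2*3)*N(4, 4))*z(4))*I = (((2*3)*1)*(2*4*(1 + 4)))*39 = ((6*1)*(2*4*5))*39 = (6*40)*39 = 240*39 = 9360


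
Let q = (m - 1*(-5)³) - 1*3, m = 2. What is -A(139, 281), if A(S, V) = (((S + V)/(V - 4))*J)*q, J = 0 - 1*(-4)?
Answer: -208320/277 ≈ -752.06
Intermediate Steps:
J = 4 (J = 0 + 4 = 4)
q = 124 (q = (2 - 1*(-5)³) - 1*3 = (2 - 1*(-125)) - 3 = (2 + 125) - 3 = 127 - 3 = 124)
A(S, V) = 496*(S + V)/(-4 + V) (A(S, V) = (((S + V)/(V - 4))*4)*124 = (((S + V)/(-4 + V))*4)*124 = (4*(S + V)/(-4 + V))*124 = 496*(S + V)/(-4 + V))
-A(139, 281) = -496*(139 + 281)/(-4 + 281) = -496*420/277 = -1*208320/277 = -208320/277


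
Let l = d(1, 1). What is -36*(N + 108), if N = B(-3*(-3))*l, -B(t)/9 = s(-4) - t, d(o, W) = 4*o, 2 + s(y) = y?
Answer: -23328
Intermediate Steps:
s(y) = -2 + y
l = 4 (l = 4*1 = 4)
B(t) = 54 + 9*t (B(t) = -9*((-2 - 4) - t) = -9*(-6 - t) = 54 + 9*t)
N = 540 (N = (54 + 9*(-3*(-3)))*4 = (54 + 9*9)*4 = (54 + 81)*4 = 135*4 = 540)
-36*(N + 108) = -36*(540 + 108) = -36*648 = -23328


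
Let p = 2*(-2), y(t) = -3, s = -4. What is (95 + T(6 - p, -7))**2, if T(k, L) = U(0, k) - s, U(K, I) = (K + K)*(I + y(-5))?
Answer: 9801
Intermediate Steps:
p = -4
U(K, I) = 2*K*(-3 + I) (U(K, I) = (K + K)*(I - 3) = (2*K)*(-3 + I) = 2*K*(-3 + I))
T(k, L) = 4 (T(k, L) = 2*0*(-3 + k) - 1*(-4) = 0 + 4 = 4)
(95 + T(6 - p, -7))**2 = (95 + 4)**2 = 99**2 = 9801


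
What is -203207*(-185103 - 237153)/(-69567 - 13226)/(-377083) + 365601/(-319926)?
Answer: 5345789433743791/3329345411483798 ≈ 1.6057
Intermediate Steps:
-203207*(-185103 - 237153)/(-69567 - 13226)/(-377083) + 365601/(-319926) = -203207/((-82793/(-422256)))*(-1/377083) + 365601*(-1/319926) = -203207/((-82793*(-1/422256)))*(-1/377083) - 121867/106642 = -203207/82793/422256*(-1/377083) - 121867/106642 = -203207*422256/82793*(-1/377083) - 121867/106642 = -85805374992/82793*(-1/377083) - 121867/106642 = 85805374992/31219832819 - 121867/106642 = 5345789433743791/3329345411483798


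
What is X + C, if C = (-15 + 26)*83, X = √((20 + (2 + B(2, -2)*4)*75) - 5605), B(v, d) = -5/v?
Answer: 913 + I*√6185 ≈ 913.0 + 78.645*I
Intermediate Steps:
X = I*√6185 (X = √((20 + (2 - 5/2*4)*75) - 5605) = √((20 + (2 - 10)*75) - 5605) = √((20 - 8*75) - 5605) = √((20 - 600) - 5605) = √(-580 - 5605) = √(-6185) = I*√6185 ≈ 78.645*I)
C = 913 (C = 11*83 = 913)
X + C = I*√6185 + 913 = 913 + I*√6185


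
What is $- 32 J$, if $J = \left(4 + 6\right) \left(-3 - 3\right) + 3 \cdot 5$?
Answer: $1440$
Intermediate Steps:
$J = -45$ ($J = 10 \left(-6\right) + 15 = -60 + 15 = -45$)
$- 32 J = \left(-32\right) \left(-45\right) = 1440$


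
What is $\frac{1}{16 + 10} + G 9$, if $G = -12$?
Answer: $- \frac{2807}{26} \approx -107.96$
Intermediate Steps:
$\frac{1}{16 + 10} + G 9 = \frac{1}{16 + 10} - 108 = \frac{1}{26} - 108 = - \frac{2807}{26}$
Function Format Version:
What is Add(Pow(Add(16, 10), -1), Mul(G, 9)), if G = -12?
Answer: Rational(-2807, 26) ≈ -107.96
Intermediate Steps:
Add(Pow(Add(16, 10), -1), Mul(G, 9)) = Add(Pow(Add(16, 10), -1), Mul(-12, 9)) = Add(Pow(26, -1), -108) = Add(Rational(1, 26), -108) = Rational(-2807, 26)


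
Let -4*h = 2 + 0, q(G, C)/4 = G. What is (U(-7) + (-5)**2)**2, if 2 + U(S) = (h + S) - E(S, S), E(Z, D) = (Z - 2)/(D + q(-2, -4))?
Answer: 22201/100 ≈ 222.01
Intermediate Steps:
q(G, C) = 4*G
h = -1/2 (h = -(2 + 0)/4 = -1/4*2 = -1/2 ≈ -0.50000)
E(Z, D) = (-2 + Z)/(-8 + D) (E(Z, D) = (Z - 2)/(D + 4*(-2)) = (-2 + Z)/(D - 8) = (-2 + Z)/(-8 + D))
U(S) = -5/2 + S - (-2 + S)/(-8 + S) (U(S) = -2 + ((-1/2 + S) - (-2 + S)/(-8 + S)) = -2 + (-1/2 + S - (-2 + S)/(-8 + S)) = -5/2 + S - (-2 + S)/(-8 + S))
(U(-7) + (-5)**2)**2 = ((22 + (-7)**2 - 23/2*(-7))/(-8 - 7) + (-5)**2)**2 = ((22 + 49 + 161/2)/(-15) + 25)**2 = (-1/15*303/2 + 25)**2 = (-101/10 + 25)**2 = (149/10)**2 = 22201/100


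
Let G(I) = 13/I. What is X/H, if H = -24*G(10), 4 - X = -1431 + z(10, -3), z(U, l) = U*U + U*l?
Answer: -175/4 ≈ -43.750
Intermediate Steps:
z(U, l) = U**2 + U*l
X = 1365 (X = 4 - (-1431 + 10*(10 - 3)) = 4 - (-1431 + 10*7) = 4 - (-1431 + 70) = 4 - 1*(-1361) = 4 + 1361 = 1365)
H = -156/5 (H = -312/10 = -24*13/10 = -156/5 ≈ -31.200)
X/H = 1365/(-156/5) = 1365*(-5/156) = -175/4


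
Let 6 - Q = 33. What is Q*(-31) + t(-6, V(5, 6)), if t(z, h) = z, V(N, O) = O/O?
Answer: 831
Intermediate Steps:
V(N, O) = 1
Q = -27 (Q = 6 - 1*33 = 6 - 33 = -27)
Q*(-31) + t(-6, V(5, 6)) = -27*(-31) - 6 = 837 - 6 = 831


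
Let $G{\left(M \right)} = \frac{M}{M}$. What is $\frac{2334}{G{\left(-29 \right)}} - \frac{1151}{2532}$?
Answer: $\frac{5908537}{2532} \approx 2333.5$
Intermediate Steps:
$G{\left(M \right)} = 1$
$\frac{2334}{G{\left(-29 \right)}} - \frac{1151}{2532} = \frac{2334}{1} - \frac{1151}{2532} = 2334 \cdot 1 - \frac{1151}{2532} = 2334 - \frac{1151}{2532} = \frac{5908537}{2532}$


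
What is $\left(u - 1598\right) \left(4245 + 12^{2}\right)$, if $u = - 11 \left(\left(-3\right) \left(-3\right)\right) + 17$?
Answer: $-7373520$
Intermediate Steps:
$u = -82$ ($u = \left(-11\right) 9 + 17 = -99 + 17 = -82$)
$\left(u - 1598\right) \left(4245 + 12^{2}\right) = \left(-82 - 1598\right) \left(4245 + 12^{2}\right) = - 1680 \left(4245 + 144\right) = \left(-1680\right) 4389 = -7373520$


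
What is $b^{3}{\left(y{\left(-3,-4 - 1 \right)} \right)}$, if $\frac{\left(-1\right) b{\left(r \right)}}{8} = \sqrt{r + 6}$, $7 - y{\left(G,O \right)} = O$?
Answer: $- 27648 \sqrt{2} \approx -39100.0$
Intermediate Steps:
$y{\left(G,O \right)} = 7 - O$
$b{\left(r \right)} = - 8 \sqrt{6 + r}$ ($b{\left(r \right)} = - 8 \sqrt{r + 6} = - 8 \sqrt{6 + r}$)
$b^{3}{\left(y{\left(-3,-4 - 1 \right)} \right)} = \left(- 8 \sqrt{6 + \left(7 - \left(-4 - 1\right)\right)}\right)^{3} = \left(- 8 \sqrt{6 + \left(7 - -5\right)}\right)^{3} = \left(- 8 \sqrt{6 + \left(7 + 5\right)}\right)^{3} = \left(- 8 \sqrt{6 + 12}\right)^{3} = \left(- 8 \sqrt{18}\right)^{3} = \left(- 8 \cdot 3 \sqrt{2}\right)^{3} = \left(- 24 \sqrt{2}\right)^{3} = - 27648 \sqrt{2}$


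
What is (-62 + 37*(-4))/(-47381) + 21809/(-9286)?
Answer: -1031382169/439979966 ≈ -2.3442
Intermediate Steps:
(-62 + 37*(-4))/(-47381) + 21809/(-9286) = (-62 - 148)*(-1/47381) + 21809*(-1/9286) = -210*(-1/47381) - 21809/9286 = 210/47381 - 21809/9286 = -1031382169/439979966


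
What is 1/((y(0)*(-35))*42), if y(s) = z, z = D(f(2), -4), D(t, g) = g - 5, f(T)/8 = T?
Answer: 1/13230 ≈ 7.5586e-5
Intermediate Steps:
f(T) = 8*T
D(t, g) = -5 + g
z = -9 (z = -5 - 4 = -9)
y(s) = -9
1/((y(0)*(-35))*42) = 1/(-9*(-35)*42) = 1/(315*42) = 1/13230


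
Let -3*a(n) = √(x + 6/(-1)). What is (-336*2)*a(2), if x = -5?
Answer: 224*I*√11 ≈ 742.92*I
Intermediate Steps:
a(n) = -I*√11/3 (a(n) = -√(-5 + 6/(-1))/3 = -√(-5 + 6*(-1))/3 = -√(-5 - 6)/3 = -I*√11/3)
(-336*2)*a(2) = (-336*2)*(-I*√11/3) = (-28*24)*(-I*√11/3) = -(-224)*I*√11 = 224*I*√11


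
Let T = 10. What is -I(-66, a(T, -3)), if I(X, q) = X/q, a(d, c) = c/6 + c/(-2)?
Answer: 66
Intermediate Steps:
a(d, c) = -c/3 (a(d, c) = c*(1/6) + c*(-1/2) = c/6 - c/2 = -c/3)
-I(-66, a(T, -3)) = -(-66)/((-1/3*(-3))) = -(-66)/1 = -(-66) = -1*(-66) = 66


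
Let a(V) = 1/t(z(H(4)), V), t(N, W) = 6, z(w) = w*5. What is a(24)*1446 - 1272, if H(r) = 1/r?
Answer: -1031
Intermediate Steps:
z(w) = 5*w
a(V) = ⅙ (a(V) = 1/6 = ⅙)
a(24)*1446 - 1272 = (⅙)*1446 - 1272 = 241 - 1272 = -1031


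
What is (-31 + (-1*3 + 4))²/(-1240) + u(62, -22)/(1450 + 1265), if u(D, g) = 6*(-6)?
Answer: -41469/56110 ≈ -0.73907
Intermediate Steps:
u(D, g) = -36
(-31 + (-1*3 + 4))²/(-1240) + u(62, -22)/(1450 + 1265) = (-31 + (-1*3 + 4))²/(-1240) - 36/(1450 + 1265) = (-31 + (-3 + 4))²*(-1/1240) - 36/2715 = (-31 + 1)²*(-1/1240) - 36*1/2715 = (-30)²*(-1/1240) - 12/905 = 900*(-1/1240) - 12/905 = -45/62 - 12/905 = -41469/56110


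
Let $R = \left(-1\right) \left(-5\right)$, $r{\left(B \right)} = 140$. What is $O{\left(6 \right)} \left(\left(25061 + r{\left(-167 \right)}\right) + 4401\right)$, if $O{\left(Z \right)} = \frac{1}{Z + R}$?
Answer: $\frac{29602}{11} \approx 2691.1$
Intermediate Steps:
$R = 5$
$O{\left(Z \right)} = \frac{1}{5 + Z}$ ($O{\left(Z \right)} = \frac{1}{Z + 5} = \frac{1}{5 + Z}$)
$O{\left(6 \right)} \left(\left(25061 + r{\left(-167 \right)}\right) + 4401\right) = \frac{\left(25061 + 140\right) + 4401}{5 + 6} = \frac{25201 + 4401}{11} = \frac{1}{11} \cdot 29602 = \frac{29602}{11}$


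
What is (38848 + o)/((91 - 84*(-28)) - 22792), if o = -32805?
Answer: -6043/20349 ≈ -0.29697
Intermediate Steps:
(38848 + o)/((91 - 84*(-28)) - 22792) = (38848 - 32805)/((91 - 84*(-28)) - 22792) = 6043/((91 + 2352) - 22792) = 6043/(2443 - 22792) = 6043/(-20349) = 6043*(-1/20349) = -6043/20349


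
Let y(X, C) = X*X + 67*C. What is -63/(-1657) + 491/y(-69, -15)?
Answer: 1050215/6223692 ≈ 0.16874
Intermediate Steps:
y(X, C) = X² + 67*C
-63/(-1657) + 491/y(-69, -15) = -63/(-1657) + 491/((-69)² + 67*(-15)) = -63*(-1/1657) + 491/(4761 - 1005) = 63/1657 + 491/3756 = 1050215/6223692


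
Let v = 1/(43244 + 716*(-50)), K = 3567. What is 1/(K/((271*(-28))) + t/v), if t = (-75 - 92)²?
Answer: 7588/1575312169441 ≈ 4.8168e-9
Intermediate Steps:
v = 1/7444 (v = 1/(43244 - 35800) = 1/7444 ≈ 0.00013434)
t = 27889 (t = (-167)² = 27889)
1/(K/((271*(-28))) + t/v) = 1/(3567/((271*(-28))) + 27889/(1/7444)) = 1/(3567/(-7588) + 27889*7444) = 1/(3567*(-1/7588) + 207605716) = 1/(-3567/7588 + 207605716) = 1/(1575312169441/7588) = 7588/1575312169441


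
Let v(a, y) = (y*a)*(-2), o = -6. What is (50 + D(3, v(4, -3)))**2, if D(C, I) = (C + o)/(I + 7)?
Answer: 2393209/961 ≈ 2490.3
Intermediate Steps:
v(a, y) = -2*a*y (v(a, y) = (a*y)*(-2) = -2*a*y)
D(C, I) = (-6 + C)/(7 + I) (D(C, I) = (C - 6)/(I + 7) = (-6 + C)/(7 + I))
(50 + D(3, v(4, -3)))**2 = (50 + (-6 + 3)/(7 - 2*4*(-3)))**2 = (50 - 3/(7 + 24))**2 = (50 - 3/31)**2 = (1547/31)**2 = 2393209/961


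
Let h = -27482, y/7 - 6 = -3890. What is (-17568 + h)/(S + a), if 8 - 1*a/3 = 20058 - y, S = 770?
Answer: 22525/70472 ≈ 0.31963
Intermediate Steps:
y = -27188 (y = 42 + 7*(-3890) = 42 - 27230 = -27188)
a = -141714 (a = 24 - 3*(20058 - 1*(-27188)) = 24 - 3*(20058 + 27188) = 24 - 3*47246 = 24 - 141738 = -141714)
(-17568 + h)/(S + a) = (-17568 - 27482)/(770 - 141714) = -45050/(-140944) = -45050*(-1/140944) = 22525/70472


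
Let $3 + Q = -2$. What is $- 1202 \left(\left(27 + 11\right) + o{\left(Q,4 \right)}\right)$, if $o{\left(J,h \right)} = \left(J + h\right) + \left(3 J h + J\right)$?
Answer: $33656$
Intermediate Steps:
$Q = -5$ ($Q = -3 - 2 = -5$)
$o{\left(J,h \right)} = h + 2 J + 3 J h$ ($o{\left(J,h \right)} = \left(J + h\right) + \left(3 J h + J\right) = \left(J + h\right) + \left(J + 3 J h\right) = h + 2 J + 3 J h$)
$- 1202 \left(\left(27 + 11\right) + o{\left(Q,4 \right)}\right) = - 1202 \left(\left(27 + 11\right) + \left(4 + 2 \left(-5\right) + 3 \left(-5\right) 4\right)\right) = - 1202 \left(38 - 66\right) = \left(-1202\right) \left(-28\right) = 33656$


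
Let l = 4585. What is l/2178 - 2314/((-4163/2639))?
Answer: 13319362343/9067014 ≈ 1469.0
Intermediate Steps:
l/2178 - 2314/((-4163/2639)) = 4585/2178 - 2314/((-4163/2639)) = 4585*(1/2178) - 2314/((-4163*1/2639)) = 4585/2178 - 2314/(-4163/2639) = 4585/2178 - 2314*(-2639/4163) = 4585/2178 + 6106646/4163 = 13319362343/9067014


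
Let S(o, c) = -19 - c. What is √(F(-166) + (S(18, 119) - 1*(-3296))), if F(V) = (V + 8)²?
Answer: √28122 ≈ 167.70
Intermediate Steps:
F(V) = (8 + V)²
√(F(-166) + (S(18, 119) - 1*(-3296))) = √((8 - 166)² + ((-19 - 1*119) - 1*(-3296))) = √((-158)² + ((-19 - 119) + 3296)) = √(24964 + (-138 + 3296)) = √(24964 + 3158) = √28122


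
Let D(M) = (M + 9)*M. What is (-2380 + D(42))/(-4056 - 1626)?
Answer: 119/2841 ≈ 0.041887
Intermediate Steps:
D(M) = M*(9 + M) (D(M) = (9 + M)*M = M*(9 + M))
(-2380 + D(42))/(-4056 - 1626) = (-2380 + 42*(9 + 42))/(-4056 - 1626) = (-2380 + 42*51)/(-5682) = (-2380 + 2142)*(-1/5682) = -238*(-1/5682) = 119/2841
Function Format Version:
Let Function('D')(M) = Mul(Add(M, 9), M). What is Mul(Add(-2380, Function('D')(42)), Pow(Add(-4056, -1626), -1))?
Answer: Rational(119, 2841) ≈ 0.041887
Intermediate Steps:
Function('D')(M) = Mul(M, Add(9, M)) (Function('D')(M) = Mul(Add(9, M), M) = Mul(M, Add(9, M)))
Mul(Add(-2380, Function('D')(42)), Pow(Add(-4056, -1626), -1)) = Mul(Add(-2380, Mul(42, Add(9, 42))), Pow(Add(-4056, -1626), -1)) = Mul(Add(-2380, Mul(42, 51)), Pow(-5682, -1)) = Mul(Add(-2380, 2142), Rational(-1, 5682)) = Mul(-238, Rational(-1, 5682)) = Rational(119, 2841)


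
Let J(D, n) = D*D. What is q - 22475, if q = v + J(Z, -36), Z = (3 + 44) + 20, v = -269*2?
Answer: -18524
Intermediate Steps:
v = -538
Z = 67 (Z = 47 + 20 = 67)
J(D, n) = D²
q = 3951 (q = -538 + 67² = -538 + 4489 = 3951)
q - 22475 = 3951 - 22475 = -18524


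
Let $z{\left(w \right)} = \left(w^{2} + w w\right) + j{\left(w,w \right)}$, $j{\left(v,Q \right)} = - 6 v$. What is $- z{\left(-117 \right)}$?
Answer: $-28080$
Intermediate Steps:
$z{\left(w \right)} = - 6 w + 2 w^{2}$ ($z{\left(w \right)} = \left(w^{2} + w w\right) - 6 w = \left(w^{2} + w^{2}\right) - 6 w = 2 w^{2} - 6 w = - 6 w + 2 w^{2}$)
$- z{\left(-117 \right)} = - 2 \left(-117\right) \left(-3 - 117\right) = - 2 \left(-117\right) \left(-120\right) = \left(-1\right) 28080 = -28080$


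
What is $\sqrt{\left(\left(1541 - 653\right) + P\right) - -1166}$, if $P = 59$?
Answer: $\sqrt{2113} \approx 45.967$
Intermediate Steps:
$\sqrt{\left(\left(1541 - 653\right) + P\right) - -1166} = \sqrt{\left(\left(1541 - 653\right) + 59\right) - -1166} = \sqrt{\left(888 + 59\right) + \left(-1339 + 2505\right)} = \sqrt{947 + 1166} = \sqrt{2113}$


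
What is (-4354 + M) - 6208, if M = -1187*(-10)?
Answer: 1308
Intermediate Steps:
M = 11870
(-4354 + M) - 6208 = (-4354 + 11870) - 6208 = 7516 - 6208 = 1308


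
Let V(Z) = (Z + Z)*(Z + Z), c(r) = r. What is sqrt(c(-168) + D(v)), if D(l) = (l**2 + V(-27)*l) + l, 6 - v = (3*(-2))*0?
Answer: 3*sqrt(1930) ≈ 131.80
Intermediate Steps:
v = 6 (v = 6 - 3*(-2)*0 = 6 - (-6)*0 = 6 - 1*0 = 6 + 0 = 6)
V(Z) = 4*Z**2 (V(Z) = (2*Z)*(2*Z) = 4*Z**2)
D(l) = l**2 + 2917*l (D(l) = (l**2 + (4*(-27)**2)*l) + l = (l**2 + (4*729)*l) + l = (l**2 + 2916*l) + l = l**2 + 2917*l)
sqrt(c(-168) + D(v)) = sqrt(-168 + 6*(2917 + 6)) = sqrt(-168 + 6*2923) = sqrt(-168 + 17538) = sqrt(17370) = 3*sqrt(1930)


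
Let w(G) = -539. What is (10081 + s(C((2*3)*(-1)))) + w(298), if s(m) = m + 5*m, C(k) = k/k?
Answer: 9548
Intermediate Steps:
C(k) = 1
s(m) = 6*m
(10081 + s(C((2*3)*(-1)))) + w(298) = (10081 + 6*1) - 539 = (10081 + 6) - 539 = 10087 - 539 = 9548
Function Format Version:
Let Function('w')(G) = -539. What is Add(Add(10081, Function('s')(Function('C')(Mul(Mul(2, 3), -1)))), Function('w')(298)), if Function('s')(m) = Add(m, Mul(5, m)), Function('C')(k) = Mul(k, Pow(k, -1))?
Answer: 9548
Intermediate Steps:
Function('C')(k) = 1
Function('s')(m) = Mul(6, m)
Add(Add(10081, Function('s')(Function('C')(Mul(Mul(2, 3), -1)))), Function('w')(298)) = Add(Add(10081, Mul(6, 1)), -539) = Add(Add(10081, 6), -539) = Add(10087, -539) = 9548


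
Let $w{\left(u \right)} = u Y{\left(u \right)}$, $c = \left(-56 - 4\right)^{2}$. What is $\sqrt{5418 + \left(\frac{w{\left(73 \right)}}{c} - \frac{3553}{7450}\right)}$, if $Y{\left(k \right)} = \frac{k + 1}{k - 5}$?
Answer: $\frac{\sqrt{500536106944330}}{303960} \approx 73.604$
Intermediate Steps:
$Y{\left(k \right)} = \frac{1 + k}{-5 + k}$
$c = 3600$ ($c = \left(-60\right)^{2} = 3600$)
$w{\left(u \right)} = \frac{u \left(1 + u\right)}{-5 + u}$ ($w{\left(u \right)} = u \frac{1 + u}{-5 + u} = \frac{u \left(1 + u\right)}{-5 + u}$)
$\sqrt{5418 + \left(\frac{w{\left(73 \right)}}{c} - \frac{3553}{7450}\right)} = \sqrt{5418 - \left(\frac{3553}{7450} - \frac{73 \frac{1}{-5 + 73} \left(1 + 73\right)}{3600}\right)} = \sqrt{5418 - \left(\frac{3553}{7450} - 73 \cdot \frac{1}{68} \cdot 74 \cdot \frac{1}{3600}\right)} = \sqrt{5418 + \left(\frac{2701}{34} \cdot \frac{1}{3600} - \frac{3553}{7450}\right)} = \sqrt{5418 + \left(\frac{2701}{122400} - \frac{3553}{7450}\right)} = \sqrt{5418 - \frac{1659059}{3647520}} = \sqrt{\frac{19760604301}{3647520}} = \frac{\sqrt{500536106944330}}{303960}$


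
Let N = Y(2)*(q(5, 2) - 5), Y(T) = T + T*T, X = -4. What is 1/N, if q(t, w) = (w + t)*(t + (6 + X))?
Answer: 1/264 ≈ 0.0037879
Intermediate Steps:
q(t, w) = (2 + t)*(t + w) (q(t, w) = (w + t)*(t + (6 - 4)) = (t + w)*(t + 2) = (t + w)*(2 + t) = (2 + t)*(t + w))
Y(T) = T + T**2
N = 264 (N = (2*(1 + 2))*((5**2 + 2*5 + 2*2 + 5*2) - 5) = (2*3)*((25 + 10 + 4 + 10) - 5) = 6*(49 - 5) = 6*44 = 264)
1/N = 1/264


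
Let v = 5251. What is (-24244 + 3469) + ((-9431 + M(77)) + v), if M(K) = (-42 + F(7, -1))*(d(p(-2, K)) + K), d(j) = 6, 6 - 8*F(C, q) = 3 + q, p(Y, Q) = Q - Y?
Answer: -56799/2 ≈ -28400.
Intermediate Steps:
F(C, q) = 3/8 - q/8 (F(C, q) = 3/4 - (3 + q)/8 = 3/4 + (-3/8 - q/8) = 3/8 - q/8)
M(K) = -249 - 83*K/2 (M(K) = (-42 + (3/8 - 1/8*(-1)))*(6 + K) = (-42 + (3/8 + 1/8))*(6 + K) = (-42 + 1/2)*(6 + K) = -83*(6 + K)/2 = -249 - 83*K/2)
(-24244 + 3469) + ((-9431 + M(77)) + v) = (-24244 + 3469) + ((-9431 + (-249 - 83/2*77)) + 5251) = -20775 + ((-9431 + (-249 - 6391/2)) + 5251) = -20775 + ((-9431 - 6889/2) + 5251) = -20775 + (-25751/2 + 5251) = -20775 - 15249/2 = -56799/2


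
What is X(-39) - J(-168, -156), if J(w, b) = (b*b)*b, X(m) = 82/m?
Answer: 148060142/39 ≈ 3.7964e+6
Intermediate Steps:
J(w, b) = b**3 (J(w, b) = b**2*b = b**3)
X(-39) - J(-168, -156) = 82/(-39) - 1*(-156)**3 = 82*(-1/39) - 1*(-3796416) = -82/39 + 3796416 = 148060142/39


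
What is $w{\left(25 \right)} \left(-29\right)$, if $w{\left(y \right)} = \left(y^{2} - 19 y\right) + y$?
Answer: $-5075$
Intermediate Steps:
$w{\left(y \right)} = y^{2} - 18 y$
$w{\left(25 \right)} \left(-29\right) = 25 \left(-18 + 25\right) \left(-29\right) = 25 \cdot 7 \left(-29\right) = 175 \left(-29\right) = -5075$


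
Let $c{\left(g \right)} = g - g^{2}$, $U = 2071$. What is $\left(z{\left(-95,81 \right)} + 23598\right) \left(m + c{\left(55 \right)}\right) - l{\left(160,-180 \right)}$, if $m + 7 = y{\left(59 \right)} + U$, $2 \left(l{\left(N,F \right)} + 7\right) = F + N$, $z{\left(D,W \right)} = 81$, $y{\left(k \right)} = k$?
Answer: $-20056096$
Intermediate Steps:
$l{\left(N,F \right)} = -7 + \frac{F}{2} + \frac{N}{2}$ ($l{\left(N,F \right)} = -7 + \frac{F + N}{2} = -7 + \left(\frac{F}{2} + \frac{N}{2}\right) = -7 + \frac{F}{2} + \frac{N}{2}$)
$m = 2123$ ($m = -7 + \left(59 + 2071\right) = -7 + 2130 = 2123$)
$\left(z{\left(-95,81 \right)} + 23598\right) \left(m + c{\left(55 \right)}\right) - l{\left(160,-180 \right)} = \left(81 + 23598\right) \left(2123 + 55 \left(1 - 55\right)\right) - \left(-7 + \frac{1}{2} \left(-180\right) + \frac{1}{2} \cdot 160\right) = 23679 \left(2123 + 55 \left(1 - 55\right)\right) - \left(-7 - 90 + 80\right) = 23679 \left(2123 + 55 \left(-54\right)\right) - -17 = 23679 \left(2123 - 2970\right) + 17 = 23679 \left(-847\right) + 17 = -20056113 + 17 = -20056096$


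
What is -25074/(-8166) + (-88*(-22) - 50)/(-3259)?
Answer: 11052515/4435499 ≈ 2.4918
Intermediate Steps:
-25074/(-8166) + (-88*(-22) - 50)/(-3259) = -25074*(-1/8166) + (1936 - 50)*(-1/3259) = 4179/1361 + 1886*(-1/3259) = 4179/1361 - 1886/3259 = 11052515/4435499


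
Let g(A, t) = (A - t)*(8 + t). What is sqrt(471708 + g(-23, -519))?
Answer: 2*sqrt(54563) ≈ 467.17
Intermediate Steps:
g(A, t) = (8 + t)*(A - t)
sqrt(471708 + g(-23, -519)) = sqrt(471708 + (-1*(-519)**2 - 8*(-519) + 8*(-23) - 23*(-519))) = sqrt(471708 + (-1*269361 + 4152 - 184 + 11937)) = sqrt(471708 + (-269361 + 4152 - 184 + 11937)) = sqrt(471708 - 253456) = sqrt(218252) = 2*sqrt(54563)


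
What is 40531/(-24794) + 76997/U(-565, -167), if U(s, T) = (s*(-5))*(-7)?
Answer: -387223449/70043050 ≈ -5.5284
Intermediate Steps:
U(s, T) = 35*s (U(s, T) = -5*s*(-7) = 35*s)
40531/(-24794) + 76997/U(-565, -167) = 40531/(-24794) + 76997/((35*(-565))) = 40531*(-1/24794) + 76997/(-19775) = -40531/24794 + 76997*(-1/19775) = -40531/24794 - 76997/19775 = -387223449/70043050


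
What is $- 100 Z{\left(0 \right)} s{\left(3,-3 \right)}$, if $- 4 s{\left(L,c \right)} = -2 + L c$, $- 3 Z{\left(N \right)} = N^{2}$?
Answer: $0$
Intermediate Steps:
$Z{\left(N \right)} = - \frac{N^{2}}{3}$
$s{\left(L,c \right)} = \frac{1}{2} - \frac{L c}{4}$ ($s{\left(L,c \right)} = - \frac{-2 + L c}{4} = \frac{1}{2} - \frac{L c}{4}$)
$- 100 Z{\left(0 \right)} s{\left(3,-3 \right)} = - 100 \left(- \frac{0^{2}}{3}\right) \left(\frac{1}{2} - \frac{3}{4} \left(-3\right)\right) = - 100 \left(\left(- \frac{1}{3}\right) 0\right) \left(\frac{1}{2} + \frac{9}{4}\right) = \left(-100\right) 0 \cdot \frac{11}{4} = 0 \cdot \frac{11}{4} = 0$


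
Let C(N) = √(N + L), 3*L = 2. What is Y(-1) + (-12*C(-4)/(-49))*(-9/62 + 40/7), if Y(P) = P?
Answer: -1 + 4834*I*√30/10633 ≈ -1.0 + 2.4901*I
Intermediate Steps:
L = ⅔ (L = (⅓)*2 = ⅔ ≈ 0.66667)
C(N) = √(⅔ + N) (C(N) = √(N + ⅔) = √(⅔ + N))
Y(-1) + (-12*C(-4)/(-49))*(-9/62 + 40/7) = -1 + (-4*√(6 + 9*(-4))/(-49))*(-9/62 + 40/7) = -1 + (-4*√(6 - 36)*(-1/49))*(-9*1/62 + 40*(⅐)) = -1 + (-4*√(-30)*(-1/49))*(-9/62 + 40/7) = -1 + (-4*I*√30*(-1/49))*(2417/434) = -1 + (4*I*√30/49)*(2417/434) = -1 + 4834*I*√30/10633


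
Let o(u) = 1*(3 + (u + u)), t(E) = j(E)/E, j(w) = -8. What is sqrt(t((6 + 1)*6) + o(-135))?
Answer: I*sqrt(117831)/21 ≈ 16.346*I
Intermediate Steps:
t(E) = -8/E
o(u) = 3 + 2*u (o(u) = 1*(3 + 2*u) = 3 + 2*u)
sqrt(t((6 + 1)*6) + o(-135)) = sqrt(-8*1/(6*(6 + 1)) + (3 + 2*(-135))) = sqrt(-8/(7*6) + (3 - 270)) = sqrt(-8/42 - 267) = sqrt(-8*1/42 - 267) = sqrt(-4/21 - 267) = sqrt(-5611/21) = I*sqrt(117831)/21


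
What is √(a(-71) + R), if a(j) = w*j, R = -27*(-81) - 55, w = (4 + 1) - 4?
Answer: 3*√229 ≈ 45.398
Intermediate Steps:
w = 1 (w = 5 - 4 = 1)
R = 2132 (R = 2187 - 55 = 2132)
a(j) = j (a(j) = 1*j = j)
√(a(-71) + R) = √(-71 + 2132) = √2061 = 3*√229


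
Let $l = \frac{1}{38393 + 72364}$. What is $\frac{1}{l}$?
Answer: $110757$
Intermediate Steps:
$l = \frac{1}{110757} \approx 9.0288 \cdot 10^{-6}$
$\frac{1}{l} = \frac{1}{\frac{1}{110757}} = 110757$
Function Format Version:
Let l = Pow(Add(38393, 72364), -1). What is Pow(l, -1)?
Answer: 110757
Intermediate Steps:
l = Rational(1, 110757) (l = Pow(110757, -1) = Rational(1, 110757) ≈ 9.0288e-6)
Pow(l, -1) = Pow(Rational(1, 110757), -1) = 110757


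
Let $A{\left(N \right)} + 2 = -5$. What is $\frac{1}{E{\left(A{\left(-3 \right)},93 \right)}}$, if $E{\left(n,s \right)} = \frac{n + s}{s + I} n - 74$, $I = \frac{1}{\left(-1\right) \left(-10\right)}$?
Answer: $- \frac{133}{10702} \approx -0.012428$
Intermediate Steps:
$I = \frac{1}{10} \approx 0.1$
$A{\left(N \right)} = -7$ ($A{\left(N \right)} = -2 - 5 = -7$)
$E{\left(n,s \right)} = -74 + \frac{n \left(n + s\right)}{\frac{1}{10} + s}$ ($E{\left(n,s \right)} = \frac{n + s}{s + \frac{1}{10}} n - 74 = \frac{n + s}{\frac{1}{10} + s} n - 74 = \frac{n \left(n + s\right)}{\frac{1}{10} + s} - 74 = -74 + \frac{n \left(n + s\right)}{\frac{1}{10} + s}$)
$\frac{1}{E{\left(A{\left(-3 \right)},93 \right)}} = \frac{1}{2 \frac{1}{1 + 10 \cdot 93} \left(-37 - 34410 + 5 \left(-7\right)^{2} + 5 \left(-7\right) 93\right)} = \frac{1}{2 \frac{1}{1 + 930} \left(-37 - 34410 + 5 \cdot 49 - 3255\right)} = \frac{1}{2 \cdot \frac{1}{931} \left(-37 - 34410 + 245 - 3255\right)} = \frac{1}{2 \cdot \frac{1}{931} \left(-37457\right)} = \frac{1}{- \frac{10702}{133}} = - \frac{133}{10702}$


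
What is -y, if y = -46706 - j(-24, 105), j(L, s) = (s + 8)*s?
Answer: 58571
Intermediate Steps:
j(L, s) = s*(8 + s) (j(L, s) = (8 + s)*s = s*(8 + s))
y = -58571 (y = -46706 - 105*(8 + 105) = -46706 - 105*113 = -46706 - 1*11865 = -46706 - 11865 = -58571)
-y = -1*(-58571) = 58571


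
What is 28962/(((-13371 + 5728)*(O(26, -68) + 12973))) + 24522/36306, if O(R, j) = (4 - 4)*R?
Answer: 405061586531/599972618589 ≈ 0.67513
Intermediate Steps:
O(R, j) = 0 (O(R, j) = 0*R = 0)
28962/(((-13371 + 5728)*(O(26, -68) + 12973))) + 24522/36306 = 28962/(((-13371 + 5728)*(0 + 12973))) + 24522/36306 = 28962/((-7643*12973)) + 24522*(1/36306) = 28962/(-99152639) + 4087/6051 = 28962*(-1/99152639) + 4087/6051 = -28962/99152639 + 4087/6051 = 405061586531/599972618589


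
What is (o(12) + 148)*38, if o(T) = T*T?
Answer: 11096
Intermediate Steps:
o(T) = T²
(o(12) + 148)*38 = (12² + 148)*38 = (144 + 148)*38 = 292*38 = 11096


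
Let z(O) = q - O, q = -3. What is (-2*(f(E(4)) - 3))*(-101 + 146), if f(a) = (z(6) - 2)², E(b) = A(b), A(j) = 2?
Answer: -10620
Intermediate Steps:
E(b) = 2
z(O) = -3 - O
f(a) = 121 (f(a) = ((-3 - 1*6) - 2)² = ((-3 - 6) - 2)² = (-9 - 2)² = (-11)² = 121)
(-2*(f(E(4)) - 3))*(-101 + 146) = (-2*(121 - 3))*(-101 + 146) = -2*118*45 = -236*45 = -10620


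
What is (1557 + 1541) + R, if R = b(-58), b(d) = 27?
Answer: 3125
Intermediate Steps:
R = 27
(1557 + 1541) + R = (1557 + 1541) + 27 = 3098 + 27 = 3125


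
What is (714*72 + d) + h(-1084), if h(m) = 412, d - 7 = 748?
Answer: 52575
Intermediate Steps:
d = 755 (d = 7 + 748 = 755)
(714*72 + d) + h(-1084) = (714*72 + 755) + 412 = (51408 + 755) + 412 = 52163 + 412 = 52575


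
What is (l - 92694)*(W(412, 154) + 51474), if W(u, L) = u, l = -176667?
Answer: -13976064846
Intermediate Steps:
(l - 92694)*(W(412, 154) + 51474) = (-176667 - 92694)*(412 + 51474) = -269361*51886 = -13976064846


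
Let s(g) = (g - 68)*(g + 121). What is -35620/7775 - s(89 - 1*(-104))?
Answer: -61040874/1555 ≈ -39255.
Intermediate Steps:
s(g) = (-68 + g)*(121 + g)
-35620/7775 - s(89 - 1*(-104)) = -35620/7775 - (-8228 + (89 - 1*(-104))² + 53*(89 - 1*(-104))) = -35620*1/7775 - (-8228 + (89 + 104)² + 53*(89 + 104)) = -7124/1555 - (-8228 + 193² + 53*193) = -7124/1555 - (-8228 + 37249 + 10229) = -7124/1555 - 1*39250 = -7124/1555 - 39250 = -61040874/1555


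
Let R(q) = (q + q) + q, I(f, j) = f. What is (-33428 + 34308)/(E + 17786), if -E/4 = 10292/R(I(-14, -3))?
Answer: 1848/39409 ≈ 0.046893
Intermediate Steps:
R(q) = 3*q (R(q) = 2*q + q = 3*q)
E = 20584/21 (E = -41168/(3*(-14)) = -41168/(-42) = -41168*(-1)/42 = -4*(-5146/21) = 20584/21 ≈ 980.19)
(-33428 + 34308)/(E + 17786) = (-33428 + 34308)/(20584/21 + 17786) = 880/(394090/21) = 880*(21/394090) = 1848/39409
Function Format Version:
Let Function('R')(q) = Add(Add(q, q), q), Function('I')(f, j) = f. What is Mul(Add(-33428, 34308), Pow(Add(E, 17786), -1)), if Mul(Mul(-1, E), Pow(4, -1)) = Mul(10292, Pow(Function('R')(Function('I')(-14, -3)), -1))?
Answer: Rational(1848, 39409) ≈ 0.046893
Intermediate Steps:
Function('R')(q) = Mul(3, q) (Function('R')(q) = Add(Mul(2, q), q) = Mul(3, q))
E = Rational(20584, 21) (E = Mul(-4, Mul(10292, Pow(Mul(3, -14), -1))) = Mul(-4, Mul(10292, Pow(-42, -1))) = Mul(-4, Mul(10292, Rational(-1, 42))) = Mul(-4, Rational(-5146, 21)) = Rational(20584, 21) ≈ 980.19)
Mul(Add(-33428, 34308), Pow(Add(E, 17786), -1)) = Mul(Add(-33428, 34308), Pow(Add(Rational(20584, 21), 17786), -1)) = Mul(880, Pow(Rational(394090, 21), -1)) = Mul(880, Rational(21, 394090)) = Rational(1848, 39409)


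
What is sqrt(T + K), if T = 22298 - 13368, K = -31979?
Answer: 3*I*sqrt(2561) ≈ 151.82*I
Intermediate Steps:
T = 8930
sqrt(T + K) = sqrt(8930 - 31979) = sqrt(-23049) = 3*I*sqrt(2561)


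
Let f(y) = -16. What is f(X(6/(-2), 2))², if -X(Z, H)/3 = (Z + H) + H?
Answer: 256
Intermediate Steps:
X(Z, H) = -6*H - 3*Z (X(Z, H) = -3*((Z + H) + H) = -3*((H + Z) + H) = -3*(Z + 2*H) = -6*H - 3*Z)
f(X(6/(-2), 2))² = (-16)² = 256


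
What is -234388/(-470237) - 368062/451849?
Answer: -67168387282/212476118213 ≈ -0.31612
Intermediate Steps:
-234388/(-470237) - 368062/451849 = -234388*(-1/470237) - 368062*1/451849 = 234388/470237 - 368062/451849 = -67168387282/212476118213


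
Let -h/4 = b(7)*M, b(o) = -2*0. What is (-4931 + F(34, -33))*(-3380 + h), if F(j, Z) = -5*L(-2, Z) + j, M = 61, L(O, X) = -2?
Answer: 16518060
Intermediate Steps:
b(o) = 0
F(j, Z) = 10 + j (F(j, Z) = -5*(-2) + j = 10 + j)
h = 0 (h = -0*61 = -4*0 = 0)
(-4931 + F(34, -33))*(-3380 + h) = (-4931 + (10 + 34))*(-3380 + 0) = (-4931 + 44)*(-3380) = -4887*(-3380) = 16518060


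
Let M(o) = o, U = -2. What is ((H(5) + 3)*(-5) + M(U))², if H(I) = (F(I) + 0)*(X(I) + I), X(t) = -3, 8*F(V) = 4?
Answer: 484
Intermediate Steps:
F(V) = ½ (F(V) = (⅛)*4 = ½)
H(I) = -3/2 + I/2 (H(I) = (½ + 0)*(-3 + I) = (-3 + I)/2 = -3/2 + I/2)
((H(5) + 3)*(-5) + M(U))² = (((-3/2 + (½)*5) + 3)*(-5) - 2)² = (((-3/2 + 5/2) + 3)*(-5) - 2)² = ((1 + 3)*(-5) - 2)² = (4*(-5) - 2)² = (-20 - 2)² = (-22)² = 484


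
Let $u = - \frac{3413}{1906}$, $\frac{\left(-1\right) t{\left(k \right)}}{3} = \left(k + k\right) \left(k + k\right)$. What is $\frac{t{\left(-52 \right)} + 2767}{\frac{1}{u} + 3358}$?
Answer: $- \frac{101301253}{11458948} \approx -8.8404$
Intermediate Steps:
$t{\left(k \right)} = - 12 k^{2}$ ($t{\left(k \right)} = - 3 \left(k + k\right) \left(k + k\right) = - 3 \cdot 2 k 2 k = - 3 \cdot 4 k^{2} = - 12 k^{2}$)
$u = - \frac{3413}{1906}$ ($u = \left(-3413\right) \frac{1}{1906} = - \frac{3413}{1906} \approx -1.7907$)
$\frac{t{\left(-52 \right)} + 2767}{\frac{1}{u} + 3358} = \frac{- 12 \left(-52\right)^{2} + 2767}{\frac{1}{- \frac{3413}{1906}} + 3358} = \frac{\left(-12\right) 2704 + 2767}{- \frac{1906}{3413} + 3358} = \frac{-32448 + 2767}{\frac{11458948}{3413}} = \left(-29681\right) \frac{3413}{11458948} = - \frac{101301253}{11458948}$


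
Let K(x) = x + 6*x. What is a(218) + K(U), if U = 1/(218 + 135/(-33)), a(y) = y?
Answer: 513031/2353 ≈ 218.03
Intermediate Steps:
U = 11/2353 (U = 1/(218 + 135*(-1/33)) = 1/(218 - 45/11) = 1/(2353/11) = 11/2353 ≈ 0.0046749)
K(x) = 7*x
a(218) + K(U) = 218 + 7*(11/2353) = 218 + 77/2353 = 513031/2353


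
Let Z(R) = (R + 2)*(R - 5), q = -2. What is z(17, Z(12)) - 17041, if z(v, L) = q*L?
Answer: -17237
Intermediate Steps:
Z(R) = (-5 + R)*(2 + R) (Z(R) = (2 + R)*(-5 + R) = (-5 + R)*(2 + R))
z(v, L) = -2*L
z(17, Z(12)) - 17041 = -2*(-10 + 12² - 3*12) - 17041 = -2*(-10 + 144 - 36) - 17041 = -2*98 - 17041 = -196 - 17041 = -17237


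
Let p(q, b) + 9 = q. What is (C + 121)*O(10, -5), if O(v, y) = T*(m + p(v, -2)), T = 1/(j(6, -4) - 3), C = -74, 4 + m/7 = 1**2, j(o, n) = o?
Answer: -940/3 ≈ -313.33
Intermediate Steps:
p(q, b) = -9 + q
m = -21 (m = -28 + 7*1**2 = -28 + 7*1 = -28 + 7 = -21)
T = 1/3 (T = 1/(6 - 3) = 1/3 ≈ 0.33333)
O(v, y) = -10 + v/3 (O(v, y) = (-21 + (-9 + v))/3 = (-30 + v)/3 = -10 + v/3)
(C + 121)*O(10, -5) = (-74 + 121)*(-10 + (1/3)*10) = 47*(-10 + 10/3) = 47*(-20/3) = -940/3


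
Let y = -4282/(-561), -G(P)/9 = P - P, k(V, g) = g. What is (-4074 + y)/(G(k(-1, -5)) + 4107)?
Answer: -2281232/2304027 ≈ -0.99011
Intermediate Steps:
G(P) = 0 (G(P) = -9*(P - P) = -9*0 = 0)
y = 4282/561 (y = -4282*(-1/561) = 4282/561 ≈ 7.6328)
(-4074 + y)/(G(k(-1, -5)) + 4107) = (-4074 + 4282/561)/(0 + 4107) = -2281232/561/4107 = -2281232/561*1/4107 = -2281232/2304027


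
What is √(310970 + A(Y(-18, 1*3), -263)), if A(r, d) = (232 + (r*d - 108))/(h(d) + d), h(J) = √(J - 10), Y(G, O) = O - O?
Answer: √(310970 - 124/(263 - I*√273)) ≈ 557.65 - 0.e-5*I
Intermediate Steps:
Y(G, O) = 0
h(J) = √(-10 + J)
A(r, d) = (124 + d*r)/(d + √(-10 + d)) (A(r, d) = (232 + (r*d - 108))/(√(-10 + d) + d) = (232 + (d*r - 108))/(d + √(-10 + d)) = (232 + (-108 + d*r))/(d + √(-10 + d)) = (124 + d*r)/(d + √(-10 + d)))
√(310970 + A(Y(-18, 1*3), -263)) = √(310970 + (124 - 263*0)/(-263 + √(-10 - 263))) = √(310970 + (124 + 0)/(-263 + √(-273))) = √(310970 + 124/(-263 + I*√273))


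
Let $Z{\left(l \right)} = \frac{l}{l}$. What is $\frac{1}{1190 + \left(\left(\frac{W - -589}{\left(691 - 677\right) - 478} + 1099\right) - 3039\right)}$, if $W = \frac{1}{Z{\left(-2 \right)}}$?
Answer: $- \frac{232}{174295} \approx -0.0013311$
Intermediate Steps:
$Z{\left(l \right)} = 1$
$W = 1$ ($W = 1^{-1} = 1$)
$\frac{1}{1190 + \left(\left(\frac{W - -589}{\left(691 - 677\right) - 478} + 1099\right) - 3039\right)} = \frac{1}{1190 - \left(1940 - \frac{1 - -589}{\left(691 - 677\right) - 478}\right)} = \frac{1}{1190 - \left(1940 - \frac{1 + 589}{\left(691 - 677\right) - 478}\right)} = \frac{1}{1190 - \left(1940 - \frac{590}{14 - 478}\right)} = \frac{1}{1190 - \left(1940 + \frac{295}{232}\right)} = \frac{1}{1190 + \left(\left(590 \left(- \frac{1}{464}\right) + 1099\right) - 3039\right)} = \frac{1}{1190 + \left(\left(- \frac{295}{232} + 1099\right) - 3039\right)} = \frac{1}{1190 + \left(\frac{254673}{232} - 3039\right)} = \frac{1}{1190 - \frac{450375}{232}} = \frac{1}{- \frac{174295}{232}} = - \frac{232}{174295}$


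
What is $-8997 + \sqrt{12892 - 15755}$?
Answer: $-8997 + i \sqrt{2863} \approx -8997.0 + 53.507 i$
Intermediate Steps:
$-8997 + \sqrt{12892 - 15755} = -8997 + \sqrt{-2863} = -8997 + i \sqrt{2863}$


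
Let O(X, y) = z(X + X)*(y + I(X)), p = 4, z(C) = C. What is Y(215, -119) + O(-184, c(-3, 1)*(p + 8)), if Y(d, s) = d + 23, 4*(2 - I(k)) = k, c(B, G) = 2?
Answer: -26258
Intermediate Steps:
I(k) = 2 - k/4
Y(d, s) = 23 + d
O(X, y) = 2*X*(2 + y - X/4) (O(X, y) = (X + X)*(y + (2 - X/4)) = (2*X)*(2 + y - X/4) = 2*X*(2 + y - X/4))
Y(215, -119) + O(-184, c(-3, 1)*(p + 8)) = (23 + 215) + (½)*(-184)*(8 - 1*(-184) + 4*(2*(4 + 8))) = 238 + (½)*(-184)*(8 + 184 + 4*(2*12)) = 238 + (½)*(-184)*(8 + 184 + 4*24) = 238 + (½)*(-184)*(8 + 184 + 96) = 238 + (½)*(-184)*288 = 238 - 26496 = -26258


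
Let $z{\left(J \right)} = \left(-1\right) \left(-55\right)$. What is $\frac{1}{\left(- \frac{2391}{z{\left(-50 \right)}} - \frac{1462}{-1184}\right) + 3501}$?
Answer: $\frac{32560}{112617293} \approx 0.00028912$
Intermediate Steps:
$z{\left(J \right)} = 55$
$\frac{1}{\left(- \frac{2391}{z{\left(-50 \right)}} - \frac{1462}{-1184}\right) + 3501} = \frac{1}{\left(- \frac{2391}{55} - \frac{1462}{-1184}\right) + 3501} = \frac{1}{\left(\left(-2391\right) \frac{1}{55} - - \frac{731}{592}\right) + 3501} = \frac{1}{\left(- \frac{2391}{55} + \frac{731}{592}\right) + 3501} = \frac{1}{- \frac{1375267}{32560} + 3501} = \frac{1}{\frac{112617293}{32560}} = \frac{32560}{112617293}$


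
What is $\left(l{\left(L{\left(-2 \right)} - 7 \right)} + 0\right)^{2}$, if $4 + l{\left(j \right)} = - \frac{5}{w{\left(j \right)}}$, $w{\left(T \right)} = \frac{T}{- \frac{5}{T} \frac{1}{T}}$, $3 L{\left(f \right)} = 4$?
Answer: $\frac{413186929}{24137569} \approx 17.118$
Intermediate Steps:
$L{\left(f \right)} = \frac{4}{3}$ ($L{\left(f \right)} = \frac{1}{3} \cdot 4 = \frac{4}{3}$)
$w{\left(T \right)} = - \frac{T^{3}}{5}$ ($w{\left(T \right)} = \frac{T}{\left(-5\right) \frac{1}{T^{2}}} = T \left(- \frac{T^{2}}{5}\right) = - \frac{T^{3}}{5}$)
$l{\left(j \right)} = -4 + \frac{25}{j^{3}}$ ($l{\left(j \right)} = -4 - \frac{5}{\left(- \frac{1}{5}\right) j^{3}} = -4 - 5 \left(- \frac{5}{j^{3}}\right) = -4 + \frac{25}{j^{3}}$)
$\left(l{\left(L{\left(-2 \right)} - 7 \right)} + 0\right)^{2} = \left(\left(-4 + \frac{25}{\left(\frac{4}{3} - 7\right)^{3}}\right) + 0\right)^{2} = \left(\left(-4 + \frac{25}{- \frac{4913}{27}}\right) + 0\right)^{2} = \left(\left(-4 + 25 \left(- \frac{27}{4913}\right)\right) + 0\right)^{2} = \left(\left(-4 - \frac{675}{4913}\right) + 0\right)^{2} = \left(- \frac{20327}{4913} + 0\right)^{2} = \left(- \frac{20327}{4913}\right)^{2} = \frac{413186929}{24137569}$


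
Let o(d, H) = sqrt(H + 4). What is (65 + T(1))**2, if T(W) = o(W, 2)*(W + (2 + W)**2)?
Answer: 4825 + 1300*sqrt(6) ≈ 8009.3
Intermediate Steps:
o(d, H) = sqrt(4 + H)
T(W) = sqrt(6)*(W + (2 + W)**2) (T(W) = sqrt(4 + 2)*(W + (2 + W)**2) = sqrt(6)*(W + (2 + W)**2))
(65 + T(1))**2 = (65 + sqrt(6)*(1 + (2 + 1)**2))**2 = (65 + sqrt(6)*(1 + 3**2))**2 = (65 + sqrt(6)*(1 + 9))**2 = (65 + sqrt(6)*10)**2 = (65 + 10*sqrt(6))**2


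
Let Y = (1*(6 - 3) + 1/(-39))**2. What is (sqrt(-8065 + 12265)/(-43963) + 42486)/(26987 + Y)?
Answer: 64621206/41060683 - 15210*sqrt(42)/1805150806729 ≈ 1.5738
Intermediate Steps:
Y = 13456/1521 (Y = (1*3 - 1/39)**2 = (3 - 1/39)**2 = (116/39)**2 = 13456/1521 ≈ 8.8468)
(sqrt(-8065 + 12265)/(-43963) + 42486)/(26987 + Y) = (sqrt(-8065 + 12265)/(-43963) + 42486)/(26987 + 13456/1521) = (sqrt(4200)*(-1/43963) + 42486)/(41060683/1521) = ((10*sqrt(42))*(-1/43963) + 42486)*(1521/41060683) = (-10*sqrt(42)/43963 + 42486)*(1521/41060683) = (42486 - 10*sqrt(42)/43963)*(1521/41060683) = 64621206/41060683 - 15210*sqrt(42)/1805150806729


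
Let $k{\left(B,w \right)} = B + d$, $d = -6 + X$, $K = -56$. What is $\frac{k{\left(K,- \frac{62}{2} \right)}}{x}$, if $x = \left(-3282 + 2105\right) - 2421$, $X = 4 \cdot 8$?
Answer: $\frac{15}{1799} \approx 0.008338$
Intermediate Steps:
$X = 32$
$d = 26$ ($d = -6 + 32 = 26$)
$k{\left(B,w \right)} = 26 + B$ ($k{\left(B,w \right)} = B + 26 = 26 + B$)
$x = -3598$ ($x = -1177 - 2421 = -3598$)
$\frac{k{\left(K,- \frac{62}{2} \right)}}{x} = \frac{26 - 56}{-3598} = \left(-30\right) \left(- \frac{1}{3598}\right) = \frac{15}{1799}$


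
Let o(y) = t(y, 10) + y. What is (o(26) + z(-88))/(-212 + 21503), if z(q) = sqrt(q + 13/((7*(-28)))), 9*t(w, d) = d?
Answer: 244/191619 + I*sqrt(17261)/298074 ≈ 0.0012734 + 0.00044077*I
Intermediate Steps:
t(w, d) = d/9
o(y) = 10/9 + y (o(y) = (1/9)*10 + y = 10/9 + y)
z(q) = sqrt(-13/196 + q) (z(q) = sqrt(q + 13/(-196)) = sqrt(q + 13*(-1/196)) = sqrt(q - 13/196) = sqrt(-13/196 + q))
(o(26) + z(-88))/(-212 + 21503) = ((10/9 + 26) + sqrt(-13 + 196*(-88))/14)/(-212 + 21503) = (244/9 + sqrt(-13 - 17248)/14)/21291 = (244/9 + sqrt(-17261)/14)*(1/21291) = (244/9 + (I*sqrt(17261))/14)*(1/21291) = (244/9 + I*sqrt(17261)/14)*(1/21291) = 244/191619 + I*sqrt(17261)/298074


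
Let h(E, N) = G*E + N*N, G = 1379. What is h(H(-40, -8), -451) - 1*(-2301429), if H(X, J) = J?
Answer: 2493798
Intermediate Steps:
h(E, N) = N² + 1379*E (h(E, N) = 1379*E + N*N = 1379*E + N² = N² + 1379*E)
h(H(-40, -8), -451) - 1*(-2301429) = ((-451)² + 1379*(-8)) - 1*(-2301429) = (203401 - 11032) + 2301429 = 192369 + 2301429 = 2493798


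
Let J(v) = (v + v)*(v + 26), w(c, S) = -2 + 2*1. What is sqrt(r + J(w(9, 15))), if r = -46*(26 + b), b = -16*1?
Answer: 2*I*sqrt(115) ≈ 21.448*I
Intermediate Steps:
b = -16
w(c, S) = 0 (w(c, S) = -2 + 2 = 0)
J(v) = 2*v*(26 + v) (J(v) = (2*v)*(26 + v) = 2*v*(26 + v))
r = -460 (r = -46*(26 - 16) = -46*10 = -460)
sqrt(r + J(w(9, 15))) = sqrt(-460 + 2*0*(26 + 0)) = sqrt(-460 + 2*0*26) = sqrt(-460 + 0) = sqrt(-460) = 2*I*sqrt(115)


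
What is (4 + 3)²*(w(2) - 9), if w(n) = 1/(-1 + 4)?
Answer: -1274/3 ≈ -424.67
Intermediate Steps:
w(n) = ⅓ (w(n) = 1/3 = ⅓)
(4 + 3)²*(w(2) - 9) = (4 + 3)²*(⅓ - 9) = 7²*(-26/3) = 49*(-26/3) = -1274/3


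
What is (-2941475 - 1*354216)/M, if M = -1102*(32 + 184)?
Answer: 3295691/238032 ≈ 13.846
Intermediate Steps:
M = -238032 (M = -1102*216 = -238032)
(-2941475 - 1*354216)/M = (-2941475 - 1*354216)/(-238032) = (-2941475 - 354216)*(-1/238032) = -3295691*(-1/238032) = 3295691/238032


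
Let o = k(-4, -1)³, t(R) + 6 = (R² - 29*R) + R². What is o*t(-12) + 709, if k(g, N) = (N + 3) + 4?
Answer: 136789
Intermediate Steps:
t(R) = -6 - 29*R + 2*R² (t(R) = -6 + ((R² - 29*R) + R²) = -6 + (-29*R + 2*R²) = -6 - 29*R + 2*R²)
k(g, N) = 7 + N (k(g, N) = (3 + N) + 4 = 7 + N)
o = 216 (o = (7 - 1)³ = 6³ = 216)
o*t(-12) + 709 = 216*(-6 - 29*(-12) + 2*(-12)²) + 709 = 216*(-6 + 348 + 2*144) + 709 = 216*(-6 + 348 + 288) + 709 = 216*630 + 709 = 136080 + 709 = 136789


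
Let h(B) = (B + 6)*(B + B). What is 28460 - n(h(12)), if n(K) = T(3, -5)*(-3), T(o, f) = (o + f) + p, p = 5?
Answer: 28469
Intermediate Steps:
h(B) = 2*B*(6 + B) (h(B) = (6 + B)*(2*B) = 2*B*(6 + B))
T(o, f) = 5 + f + o (T(o, f) = (o + f) + 5 = (f + o) + 5 = 5 + f + o)
n(K) = -9 (n(K) = (5 - 5 + 3)*(-3) = 3*(-3) = -9)
28460 - n(h(12)) = 28460 - 1*(-9) = 28460 + 9 = 28469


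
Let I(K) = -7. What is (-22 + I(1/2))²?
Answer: 841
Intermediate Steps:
(-22 + I(1/2))² = (-22 - 7)² = (-29)² = 841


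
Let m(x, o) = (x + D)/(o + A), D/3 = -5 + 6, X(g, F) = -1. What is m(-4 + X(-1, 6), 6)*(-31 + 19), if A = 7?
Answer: 24/13 ≈ 1.8462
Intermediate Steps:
D = 3 (D = 3*(-5 + 6) = 3*1 = 3)
m(x, o) = (3 + x)/(7 + o) (m(x, o) = (x + 3)/(o + 7) = (3 + x)/(7 + o))
m(-4 + X(-1, 6), 6)*(-31 + 19) = ((3 + (-4 - 1))/(7 + 6))*(-31 + 19) = ((3 - 5)/13)*(-12) = ((1/13)*(-2))*(-12) = -2/13*(-12) = 24/13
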